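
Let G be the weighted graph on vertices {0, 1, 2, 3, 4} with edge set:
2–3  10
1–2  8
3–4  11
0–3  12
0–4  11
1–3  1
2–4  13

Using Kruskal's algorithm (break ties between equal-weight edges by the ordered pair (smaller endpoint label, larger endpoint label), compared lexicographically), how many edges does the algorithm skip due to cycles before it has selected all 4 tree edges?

1

Sort edges by weight, then run Kruskal:
1–3 (1): add — endpoints in different components.
1–2 (8): add — endpoints in different components.
2–3 (10): skip — 2 and 3 already connected.
0–4 (11): add — endpoints in different components.
3–4 (11): add — endpoints in different components.
Edges rejected before the tree was complete: 1.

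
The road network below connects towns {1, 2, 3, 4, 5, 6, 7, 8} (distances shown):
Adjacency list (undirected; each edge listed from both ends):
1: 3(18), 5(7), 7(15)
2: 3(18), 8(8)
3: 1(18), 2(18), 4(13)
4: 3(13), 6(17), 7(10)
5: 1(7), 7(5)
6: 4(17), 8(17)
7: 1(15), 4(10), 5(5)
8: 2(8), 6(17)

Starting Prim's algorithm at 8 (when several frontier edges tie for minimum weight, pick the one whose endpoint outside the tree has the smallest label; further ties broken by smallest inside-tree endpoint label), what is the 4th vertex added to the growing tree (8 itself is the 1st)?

4

Grow the tree from 8 using Prim:
Step 1: cheapest edge leaving the tree is 2—8 (8); add 2.
Step 2: cheapest edge leaving the tree is 6—8 (17); add 6.
Step 3: cheapest edge leaving the tree is 4—6 (17); add 4.
Step 4: cheapest edge leaving the tree is 4—7 (10); add 7.
Step 5: cheapest edge leaving the tree is 5—7 (5); add 5.
Step 6: cheapest edge leaving the tree is 1—5 (7); add 1.
Step 7: cheapest edge leaving the tree is 3—4 (13); add 3.
Vertex order: 8, 2, 6, 4, 7, 5, 1, 3. The 4th vertex is 4.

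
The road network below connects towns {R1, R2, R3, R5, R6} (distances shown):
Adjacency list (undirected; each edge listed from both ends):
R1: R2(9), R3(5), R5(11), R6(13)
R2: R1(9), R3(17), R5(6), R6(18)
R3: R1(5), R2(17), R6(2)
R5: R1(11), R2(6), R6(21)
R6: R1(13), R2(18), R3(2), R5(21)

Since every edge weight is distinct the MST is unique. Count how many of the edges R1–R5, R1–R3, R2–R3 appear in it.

Sort edges by weight, then run Kruskal:
R3–R6 (2): add. Components now {R2} {R3,R6} {R1} {R5}
R1–R3 (5): add. Components now {R2} {R1,R3,R6} {R5}
R2–R5 (6): add. Components now {R2,R5} {R1,R3,R6}
R1–R2 (9): add. Components now {R1,R2,R3,R5,R6}
MST edge set: {R3–R6, R1–R3, R2–R5, R1–R2}.
Of the listed edges, {R1–R3} are in the MST → 1.

1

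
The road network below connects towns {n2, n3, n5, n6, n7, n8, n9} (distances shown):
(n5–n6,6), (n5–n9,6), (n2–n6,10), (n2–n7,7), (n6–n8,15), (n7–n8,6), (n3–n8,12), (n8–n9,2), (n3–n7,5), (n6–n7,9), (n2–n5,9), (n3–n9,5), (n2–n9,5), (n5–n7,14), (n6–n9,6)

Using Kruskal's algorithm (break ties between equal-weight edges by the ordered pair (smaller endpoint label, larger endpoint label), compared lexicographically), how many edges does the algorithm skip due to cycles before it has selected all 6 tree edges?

0

Kruskal: consider edges lightest-first.
n8–n9 (2): add. Components now {n3} {n5} {n8,n9} {n6} {n2} {n7}
n2–n9 (5): add. Components now {n3} {n5} {n2,n8,n9} {n6} {n7}
n3–n7 (5): add. Components now {n3,n7} {n5} {n2,n8,n9} {n6}
n3–n9 (5): add. Components now {n2,n3,n7,n8,n9} {n5} {n6}
n5–n6 (6): add. Components now {n2,n3,n7,n8,n9} {n5,n6}
n5–n9 (6): add. Components now {n2,n3,n5,n6,n7,n8,n9}
Edges rejected before the tree was complete: 0.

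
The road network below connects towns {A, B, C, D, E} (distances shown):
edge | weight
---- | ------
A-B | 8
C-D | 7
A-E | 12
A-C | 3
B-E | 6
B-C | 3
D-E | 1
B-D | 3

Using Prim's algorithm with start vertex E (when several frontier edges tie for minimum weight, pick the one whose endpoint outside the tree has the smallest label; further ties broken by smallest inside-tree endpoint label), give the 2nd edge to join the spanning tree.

Prim, starting at E.
Step 1: cheapest edge leaving the tree is D-E (1); add D.
Step 2: cheapest edge leaving the tree is B-D (3); add B.
Step 3: cheapest edge leaving the tree is B-C (3); add C.
Step 4: cheapest edge leaving the tree is A-C (3); add A.
The 2nd edge added is B-D.

B-D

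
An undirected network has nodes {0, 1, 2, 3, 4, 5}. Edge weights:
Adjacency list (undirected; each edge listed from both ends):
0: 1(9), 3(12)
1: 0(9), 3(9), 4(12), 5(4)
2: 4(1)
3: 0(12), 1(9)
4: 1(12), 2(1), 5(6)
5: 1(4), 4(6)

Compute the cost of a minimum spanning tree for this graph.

Kruskal's algorithm — process edges by increasing weight (ties by edge label):
2 4 (1): add. Components now {0} {1} {2,4} {3} {5}
1 5 (4): add. Components now {0} {1,5} {2,4} {3}
4 5 (6): add. Components now {0} {1,2,4,5} {3}
0 1 (9): add. Components now {0,1,2,4,5} {3}
1 3 (9): add. Components now {0,1,2,3,4,5}
MST edges: 2 4, 1 5, 4 5, 0 1, 1 3; total weight 1+4+6+9+9 = 29.

29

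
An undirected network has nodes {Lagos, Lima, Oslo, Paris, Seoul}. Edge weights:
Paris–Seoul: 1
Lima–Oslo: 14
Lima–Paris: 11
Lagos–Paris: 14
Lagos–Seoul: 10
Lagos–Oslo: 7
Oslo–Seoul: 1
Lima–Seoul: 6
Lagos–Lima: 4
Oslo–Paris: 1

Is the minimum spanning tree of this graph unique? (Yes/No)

No

Sort edges by weight, then run Kruskal:
Oslo–Paris (1): add. Components now {Seoul} {Oslo,Paris} {Lima} {Lagos}
Oslo–Seoul (1): add. Components now {Oslo,Paris,Seoul} {Lima} {Lagos}
Paris–Seoul (1): skip — Seoul and Paris already connected.
Lagos–Lima (4): add. Components now {Oslo,Paris,Seoul} {Lagos,Lima}
Lima–Seoul (6): add. Components now {Lagos,Lima,Oslo,Paris,Seoul}
Non-tree edge Paris–Seoul has weight 1, equal to the heaviest edge on its tree cycle — swapping gives another MST of the same weight. Not unique.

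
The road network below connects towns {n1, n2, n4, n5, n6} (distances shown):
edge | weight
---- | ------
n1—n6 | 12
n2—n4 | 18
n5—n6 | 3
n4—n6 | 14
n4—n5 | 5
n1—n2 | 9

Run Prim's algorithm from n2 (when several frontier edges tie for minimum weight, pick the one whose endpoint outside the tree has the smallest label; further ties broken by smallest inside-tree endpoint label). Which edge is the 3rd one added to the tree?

n5-n6

Prim, starting at n2.
Step 1: frontier [n1—n2 9, n2—n4 18] → take n1—n2 (9); add n1.
Step 2: frontier [n1—n6 12, n2—n4 18] → take n1—n6 (12); add n6.
Step 3: frontier [n2—n4 18, n5—n6 3, n4—n6 14] → take n5—n6 (3); add n5.
Step 4: frontier [n2—n4 18, n4—n5 5, n4—n6 14] → take n4—n5 (5); add n4.
The 3rd edge added is n5—n6.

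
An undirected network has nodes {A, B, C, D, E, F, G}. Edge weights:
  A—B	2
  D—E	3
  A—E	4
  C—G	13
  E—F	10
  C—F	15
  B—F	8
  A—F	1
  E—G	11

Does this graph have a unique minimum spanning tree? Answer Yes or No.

Sort edges by weight, then run Kruskal:
A—F (1): add — endpoints in different components.
A—B (2): add — endpoints in different components.
D—E (3): add — endpoints in different components.
A—E (4): add — endpoints in different components.
B—F (8): skip — B and F already connected.
E—F (10): skip — E and F already connected.
E—G (11): add — endpoints in different components.
C—G (13): add — endpoints in different components.
Every non-tree edge has weight strictly greater than the heaviest edge on the tree path between its endpoints, so the MST is unique.

Yes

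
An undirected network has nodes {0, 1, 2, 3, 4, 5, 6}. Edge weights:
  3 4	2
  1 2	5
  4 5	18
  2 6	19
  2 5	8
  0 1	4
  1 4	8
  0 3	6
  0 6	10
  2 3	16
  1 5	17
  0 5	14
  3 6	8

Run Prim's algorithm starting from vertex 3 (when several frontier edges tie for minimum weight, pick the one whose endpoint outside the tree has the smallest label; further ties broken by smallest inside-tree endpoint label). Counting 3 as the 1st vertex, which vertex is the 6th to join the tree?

Prim, starting at 3.
Step 1: frontier [3 4 2, 0 3 6, 3 6 8, 2 3 16] → take 3 4 (2); add 4.
Step 2: frontier [0 3 6, 3 6 8, 2 3 16, 1 4 8, 4 5 18] → take 0 3 (6); add 0.
Step 3: frontier [0 1 4, 0 6 10, 0 5 14, 3 6 8, 2 3 16, 1 4 8, 4 5 18] → take 0 1 (4); add 1.
Step 4: frontier [0 6 10, 0 5 14, 1 2 5, 1 5 17, 3 6 8, 2 3 16, 4 5 18] → take 1 2 (5); add 2.
Step 5: frontier [0 6 10, 0 5 14, 1 5 17, 2 5 8, 2 6 19, 3 6 8, 4 5 18] → take 2 5 (8); add 5.
Step 6: frontier [0 6 10, 2 6 19, 3 6 8] → take 3 6 (8); add 6.
Vertex order: 3, 4, 0, 1, 2, 5, 6. The 6th vertex is 5.

5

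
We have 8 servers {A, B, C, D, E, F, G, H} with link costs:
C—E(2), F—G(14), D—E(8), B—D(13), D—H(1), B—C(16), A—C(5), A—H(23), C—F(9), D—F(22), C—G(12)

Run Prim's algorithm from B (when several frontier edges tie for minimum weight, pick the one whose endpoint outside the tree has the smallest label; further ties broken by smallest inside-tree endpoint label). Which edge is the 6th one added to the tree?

C-F

Grow the tree from B using Prim:
Step 1: frontier [B—D 13, B—C 16] → take B—D (13); add D.
Step 2: frontier [B—C 16, D—H 1, D—E 8, D—F 22] → take D—H (1); add H.
Step 3: frontier [B—C 16, D—E 8, D—F 22, A—H 23] → take D—E (8); add E.
Step 4: frontier [B—C 16, D—F 22, C—E 2, A—H 23] → take C—E (2); add C.
Step 5: frontier [A—C 5, C—F 9, C—G 12, D—F 22, A—H 23] → take A—C (5); add A.
Step 6: frontier [C—F 9, C—G 12, D—F 22] → take C—F (9); add F.
Step 7: frontier [C—G 12, F—G 14] → take C—G (12); add G.
The 6th edge added is C—F.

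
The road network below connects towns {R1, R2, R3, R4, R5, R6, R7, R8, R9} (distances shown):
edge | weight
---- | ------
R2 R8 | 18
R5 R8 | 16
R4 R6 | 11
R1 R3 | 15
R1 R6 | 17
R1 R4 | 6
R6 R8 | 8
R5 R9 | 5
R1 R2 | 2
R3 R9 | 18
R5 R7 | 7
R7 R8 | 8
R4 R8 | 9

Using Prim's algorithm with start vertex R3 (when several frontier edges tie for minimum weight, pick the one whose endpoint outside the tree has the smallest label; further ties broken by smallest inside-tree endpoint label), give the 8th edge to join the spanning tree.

Grow the tree from R3 using Prim:
Step 1: cheapest edge leaving the tree is R1 R3 (15); add R1.
Step 2: cheapest edge leaving the tree is R1 R2 (2); add R2.
Step 3: cheapest edge leaving the tree is R1 R4 (6); add R4.
Step 4: cheapest edge leaving the tree is R4 R8 (9); add R8.
Step 5: cheapest edge leaving the tree is R6 R8 (8); add R6.
Step 6: cheapest edge leaving the tree is R7 R8 (8); add R7.
Step 7: cheapest edge leaving the tree is R5 R7 (7); add R5.
Step 8: cheapest edge leaving the tree is R5 R9 (5); add R9.
The 8th edge added is R5 R9.

R5-R9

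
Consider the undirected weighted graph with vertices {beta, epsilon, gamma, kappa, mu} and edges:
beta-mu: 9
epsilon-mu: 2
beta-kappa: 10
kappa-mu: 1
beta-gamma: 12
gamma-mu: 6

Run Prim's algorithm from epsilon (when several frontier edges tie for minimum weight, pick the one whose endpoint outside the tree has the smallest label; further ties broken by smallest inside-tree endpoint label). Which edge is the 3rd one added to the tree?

gamma-mu

Prim, starting at epsilon.
Step 1: frontier [epsilon-mu 2] → take epsilon-mu (2); add mu.
Step 2: frontier [kappa-mu 1, gamma-mu 6, beta-mu 9] → take kappa-mu (1); add kappa.
Step 3: frontier [beta-kappa 10, gamma-mu 6, beta-mu 9] → take gamma-mu (6); add gamma.
Step 4: frontier [beta-gamma 12, beta-kappa 10, beta-mu 9] → take beta-mu (9); add beta.
The 3rd edge added is gamma-mu.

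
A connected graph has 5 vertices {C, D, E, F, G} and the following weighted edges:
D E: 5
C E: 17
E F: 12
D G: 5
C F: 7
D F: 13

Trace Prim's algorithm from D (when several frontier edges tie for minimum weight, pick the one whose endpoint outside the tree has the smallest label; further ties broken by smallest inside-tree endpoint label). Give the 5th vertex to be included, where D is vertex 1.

Prim, starting at D.
Step 1: frontier [D E 5, D G 5, D F 13] → take D E (5); add E.
Step 2: frontier [D G 5, D F 13, E F 12, C E 17] → take D G (5); add G.
Step 3: frontier [D F 13, E F 12, C E 17] → take E F (12); add F.
Step 4: frontier [C E 17, C F 7] → take C F (7); add C.
Vertex order: D, E, G, F, C. The 5th vertex is C.

C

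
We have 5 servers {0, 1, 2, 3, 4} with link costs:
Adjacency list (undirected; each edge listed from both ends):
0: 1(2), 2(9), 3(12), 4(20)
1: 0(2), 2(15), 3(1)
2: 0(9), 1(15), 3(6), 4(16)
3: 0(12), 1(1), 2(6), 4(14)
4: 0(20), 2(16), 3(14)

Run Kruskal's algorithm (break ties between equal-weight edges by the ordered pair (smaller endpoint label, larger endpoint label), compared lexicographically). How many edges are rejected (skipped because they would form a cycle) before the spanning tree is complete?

2

Kruskal: consider edges lightest-first.
1 3 (1): add. Components now {0} {1,3} {2} {4}
0 1 (2): add. Components now {0,1,3} {2} {4}
2 3 (6): add. Components now {0,1,2,3} {4}
0 2 (9): skip — 0 and 2 already connected.
0 3 (12): skip — 0 and 3 already connected.
3 4 (14): add. Components now {0,1,2,3,4}
Edges rejected before the tree was complete: 2.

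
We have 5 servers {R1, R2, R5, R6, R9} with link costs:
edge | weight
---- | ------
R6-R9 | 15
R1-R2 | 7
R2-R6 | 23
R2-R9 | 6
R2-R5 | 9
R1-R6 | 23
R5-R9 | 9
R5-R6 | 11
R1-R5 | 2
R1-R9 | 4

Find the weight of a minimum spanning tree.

Prim's algorithm from R5:
Step 1: cheapest edge leaving the tree is R1-R5 (2); add R1.
Step 2: cheapest edge leaving the tree is R1-R9 (4); add R9.
Step 3: cheapest edge leaving the tree is R2-R9 (6); add R2.
Step 4: cheapest edge leaving the tree is R5-R6 (11); add R6.
MST edges: R1-R5, R1-R9, R2-R9, R5-R6; total weight 2+4+6+11 = 23.

23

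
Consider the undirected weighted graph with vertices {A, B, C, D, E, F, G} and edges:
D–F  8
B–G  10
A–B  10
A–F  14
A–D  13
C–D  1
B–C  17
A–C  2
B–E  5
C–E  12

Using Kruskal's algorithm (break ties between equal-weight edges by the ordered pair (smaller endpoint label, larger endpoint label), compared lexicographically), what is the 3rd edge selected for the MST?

B-E

Sort edges by weight, then run Kruskal:
C–D (1): add — endpoints in different components.
A–C (2): add — endpoints in different components.
B–E (5): add — endpoints in different components.
D–F (8): add — endpoints in different components.
A–B (10): add — endpoints in different components.
B–G (10): add — endpoints in different components.
The 3rd edge added is B–E.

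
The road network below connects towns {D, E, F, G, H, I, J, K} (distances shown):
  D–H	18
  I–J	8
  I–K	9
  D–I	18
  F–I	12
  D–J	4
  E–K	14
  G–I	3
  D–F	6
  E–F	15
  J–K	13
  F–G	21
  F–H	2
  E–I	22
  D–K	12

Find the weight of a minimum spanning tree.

46

Prim's algorithm from K:
Step 1: cheapest edge leaving the tree is I–K (9); add I.
Step 2: cheapest edge leaving the tree is G–I (3); add G.
Step 3: cheapest edge leaving the tree is I–J (8); add J.
Step 4: cheapest edge leaving the tree is D–J (4); add D.
Step 5: cheapest edge leaving the tree is D–F (6); add F.
Step 6: cheapest edge leaving the tree is F–H (2); add H.
Step 7: cheapest edge leaving the tree is E–K (14); add E.
MST edges: I–K, G–I, I–J, D–J, D–F, F–H, E–K; total weight 9+3+8+4+6+2+14 = 46.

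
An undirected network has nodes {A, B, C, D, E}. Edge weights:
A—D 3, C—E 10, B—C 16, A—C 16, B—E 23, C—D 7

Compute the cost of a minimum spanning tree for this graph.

36

Prim, starting at D.
Step 1: cheapest edge leaving the tree is A—D (3); add A.
Step 2: cheapest edge leaving the tree is C—D (7); add C.
Step 3: cheapest edge leaving the tree is C—E (10); add E.
Step 4: cheapest edge leaving the tree is B—C (16); add B.
MST edges: A—D, C—D, C—E, B—C; total weight 3+7+10+16 = 36.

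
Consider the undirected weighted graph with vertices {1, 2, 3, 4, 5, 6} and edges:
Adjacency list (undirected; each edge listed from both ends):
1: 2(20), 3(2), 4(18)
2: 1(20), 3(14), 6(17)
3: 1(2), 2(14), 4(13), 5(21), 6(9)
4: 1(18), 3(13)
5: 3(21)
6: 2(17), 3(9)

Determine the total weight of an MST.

59

Sort edges by weight, then run Kruskal:
1 3 (2): add — endpoints in different components.
3 6 (9): add — endpoints in different components.
3 4 (13): add — endpoints in different components.
2 3 (14): add — endpoints in different components.
2 6 (17): skip — 2 and 6 already connected.
1 4 (18): skip — 1 and 4 already connected.
1 2 (20): skip — 1 and 2 already connected.
3 5 (21): add — endpoints in different components.
MST edges: 1 3, 3 6, 3 4, 2 3, 3 5; total weight 2+9+13+14+21 = 59.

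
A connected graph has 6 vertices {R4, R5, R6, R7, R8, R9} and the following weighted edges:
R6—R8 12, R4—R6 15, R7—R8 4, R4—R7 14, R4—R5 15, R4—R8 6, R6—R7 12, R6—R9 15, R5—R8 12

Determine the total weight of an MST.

49

Kruskal's algorithm — process edges by increasing weight (ties by edge label):
R7—R8 (4): add. Components now {R7,R8} {R4} {R6} {R5} {R9}
R4—R8 (6): add. Components now {R4,R7,R8} {R6} {R5} {R9}
R5—R8 (12): add. Components now {R4,R5,R7,R8} {R6} {R9}
R6—R7 (12): add. Components now {R4,R5,R6,R7,R8} {R9}
R6—R8 (12): skip — R8 and R6 already connected.
R4—R7 (14): skip — R4 and R7 already connected.
R4—R5 (15): skip — R4 and R5 already connected.
R4—R6 (15): skip — R4 and R6 already connected.
R6—R9 (15): add. Components now {R4,R5,R6,R7,R8,R9}
MST edges: R7—R8, R4—R8, R5—R8, R6—R7, R6—R9; total weight 4+6+12+12+15 = 49.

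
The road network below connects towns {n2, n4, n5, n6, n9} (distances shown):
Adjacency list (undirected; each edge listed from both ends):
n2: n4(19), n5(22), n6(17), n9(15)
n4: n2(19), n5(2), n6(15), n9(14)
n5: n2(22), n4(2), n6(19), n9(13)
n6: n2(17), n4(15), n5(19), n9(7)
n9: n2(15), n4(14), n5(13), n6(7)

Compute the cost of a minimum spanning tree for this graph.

Kruskal: consider edges lightest-first.
n4-n5 (2): add — endpoints in different components.
n6-n9 (7): add — endpoints in different components.
n5-n9 (13): add — endpoints in different components.
n4-n9 (14): skip — n4 and n9 already connected.
n2-n9 (15): add — endpoints in different components.
MST edges: n4-n5, n6-n9, n5-n9, n2-n9; total weight 2+7+13+15 = 37.

37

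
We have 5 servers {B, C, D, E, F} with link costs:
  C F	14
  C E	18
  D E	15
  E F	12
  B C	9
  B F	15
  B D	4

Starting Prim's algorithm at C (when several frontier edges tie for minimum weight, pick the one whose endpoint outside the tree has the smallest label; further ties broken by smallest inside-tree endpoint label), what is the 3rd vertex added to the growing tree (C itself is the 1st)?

Grow the tree from C using Prim:
Step 1: cheapest edge leaving the tree is B C (9); add B.
Step 2: cheapest edge leaving the tree is B D (4); add D.
Step 3: cheapest edge leaving the tree is C F (14); add F.
Step 4: cheapest edge leaving the tree is E F (12); add E.
Vertex order: C, B, D, F, E. The 3rd vertex is D.

D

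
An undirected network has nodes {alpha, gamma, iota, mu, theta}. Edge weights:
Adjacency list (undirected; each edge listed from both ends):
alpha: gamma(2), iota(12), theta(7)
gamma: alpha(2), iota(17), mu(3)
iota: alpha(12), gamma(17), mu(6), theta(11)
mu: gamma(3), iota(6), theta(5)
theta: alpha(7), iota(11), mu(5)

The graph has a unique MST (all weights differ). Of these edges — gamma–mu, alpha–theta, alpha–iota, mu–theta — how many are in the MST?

Kruskal: consider edges lightest-first.
alpha–gamma (2): add. Components now {iota} {theta} {alpha,gamma} {mu}
gamma–mu (3): add. Components now {iota} {theta} {alpha,gamma,mu}
mu–theta (5): add. Components now {iota} {alpha,gamma,mu,theta}
iota–mu (6): add. Components now {alpha,gamma,iota,mu,theta}
MST edge set: {alpha–gamma, gamma–mu, mu–theta, iota–mu}.
Of the listed edges, {gamma–mu, mu–theta} are in the MST → 2.

2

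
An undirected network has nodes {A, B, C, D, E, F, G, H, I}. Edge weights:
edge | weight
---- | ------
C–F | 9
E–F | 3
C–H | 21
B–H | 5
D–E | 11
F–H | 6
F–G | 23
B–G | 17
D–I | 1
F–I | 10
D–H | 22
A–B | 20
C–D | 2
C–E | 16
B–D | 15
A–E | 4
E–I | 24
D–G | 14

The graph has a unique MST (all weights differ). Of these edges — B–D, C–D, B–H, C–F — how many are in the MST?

3

Kruskal's algorithm — process edges by increasing weight (ties by edge label):
D–I (1): add — endpoints in different components.
C–D (2): add — endpoints in different components.
E–F (3): add — endpoints in different components.
A–E (4): add — endpoints in different components.
B–H (5): add — endpoints in different components.
F–H (6): add — endpoints in different components.
C–F (9): add — endpoints in different components.
F–I (10): skip — F and I already connected.
D–E (11): skip — D and E already connected.
D–G (14): add — endpoints in different components.
MST edge set: {D–I, C–D, E–F, A–E, B–H, F–H, C–F, D–G}.
Of the listed edges, {C–D, B–H, C–F} are in the MST → 3.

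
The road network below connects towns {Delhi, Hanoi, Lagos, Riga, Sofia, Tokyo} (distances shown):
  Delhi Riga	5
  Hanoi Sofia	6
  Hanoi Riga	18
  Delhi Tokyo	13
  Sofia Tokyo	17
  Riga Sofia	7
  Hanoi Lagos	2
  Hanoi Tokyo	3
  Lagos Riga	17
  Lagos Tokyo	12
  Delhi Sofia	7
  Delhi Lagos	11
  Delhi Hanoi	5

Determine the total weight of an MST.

Prim, starting at Sofia.
Step 1: cheapest edge leaving the tree is Hanoi Sofia (6); add Hanoi.
Step 2: cheapest edge leaving the tree is Hanoi Lagos (2); add Lagos.
Step 3: cheapest edge leaving the tree is Hanoi Tokyo (3); add Tokyo.
Step 4: cheapest edge leaving the tree is Delhi Hanoi (5); add Delhi.
Step 5: cheapest edge leaving the tree is Delhi Riga (5); add Riga.
MST edges: Hanoi Sofia, Hanoi Lagos, Hanoi Tokyo, Delhi Hanoi, Delhi Riga; total weight 6+2+3+5+5 = 21.

21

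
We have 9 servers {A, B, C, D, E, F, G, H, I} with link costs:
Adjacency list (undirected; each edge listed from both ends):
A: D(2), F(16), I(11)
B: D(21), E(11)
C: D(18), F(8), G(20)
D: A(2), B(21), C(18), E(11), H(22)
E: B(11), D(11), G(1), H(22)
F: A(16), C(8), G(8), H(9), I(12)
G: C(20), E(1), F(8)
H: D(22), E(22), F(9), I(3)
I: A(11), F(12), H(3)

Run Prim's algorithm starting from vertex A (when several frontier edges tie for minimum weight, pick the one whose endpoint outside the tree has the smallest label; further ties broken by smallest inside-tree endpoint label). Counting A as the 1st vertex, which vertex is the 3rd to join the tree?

Prim's algorithm from A:
Step 1: cheapest edge leaving the tree is A–D (2); add D.
Step 2: cheapest edge leaving the tree is D–E (11); add E.
Step 3: cheapest edge leaving the tree is E–G (1); add G.
Step 4: cheapest edge leaving the tree is F–G (8); add F.
Step 5: cheapest edge leaving the tree is C–F (8); add C.
Step 6: cheapest edge leaving the tree is F–H (9); add H.
Step 7: cheapest edge leaving the tree is H–I (3); add I.
Step 8: cheapest edge leaving the tree is B–E (11); add B.
Vertex order: A, D, E, G, F, C, H, I, B. The 3rd vertex is E.

E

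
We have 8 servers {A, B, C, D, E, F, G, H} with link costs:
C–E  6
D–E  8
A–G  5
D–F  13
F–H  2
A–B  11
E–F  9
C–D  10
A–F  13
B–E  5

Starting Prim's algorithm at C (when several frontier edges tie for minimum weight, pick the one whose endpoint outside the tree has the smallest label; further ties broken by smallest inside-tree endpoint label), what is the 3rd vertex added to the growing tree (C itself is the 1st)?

B

Prim, starting at C.
Step 1: frontier [C–E 6, C–D 10] → take C–E (6); add E.
Step 2: frontier [C–D 10, B–E 5, D–E 8, E–F 9] → take B–E (5); add B.
Step 3: frontier [A–B 11, C–D 10, D–E 8, E–F 9] → take D–E (8); add D.
Step 4: frontier [A–B 11, D–F 13, E–F 9] → take E–F (9); add F.
Step 5: frontier [A–B 11, F–H 2, A–F 13] → take F–H (2); add H.
Step 6: frontier [A–B 11, A–F 13] → take A–B (11); add A.
Step 7: frontier [A–G 5] → take A–G (5); add G.
Vertex order: C, E, B, D, F, H, A, G. The 3rd vertex is B.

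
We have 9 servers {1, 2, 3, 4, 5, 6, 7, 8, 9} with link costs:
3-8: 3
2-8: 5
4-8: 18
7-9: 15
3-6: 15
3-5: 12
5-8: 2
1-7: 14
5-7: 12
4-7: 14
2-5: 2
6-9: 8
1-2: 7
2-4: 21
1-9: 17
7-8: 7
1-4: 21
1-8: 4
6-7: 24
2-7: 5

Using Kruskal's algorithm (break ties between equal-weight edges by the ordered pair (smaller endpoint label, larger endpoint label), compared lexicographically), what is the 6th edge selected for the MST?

6-9

Kruskal: consider edges lightest-first.
2-5 (2): add — endpoints in different components.
5-8 (2): add — endpoints in different components.
3-8 (3): add — endpoints in different components.
1-8 (4): add — endpoints in different components.
2-7 (5): add — endpoints in different components.
2-8 (5): skip — 2 and 8 already connected.
1-2 (7): skip — 1 and 2 already connected.
7-8 (7): skip — 7 and 8 already connected.
6-9 (8): add — endpoints in different components.
3-5 (12): skip — 3 and 5 already connected.
5-7 (12): skip — 5 and 7 already connected.
1-7 (14): skip — 1 and 7 already connected.
4-7 (14): add — endpoints in different components.
3-6 (15): add — endpoints in different components.
The 6th edge added is 6-9.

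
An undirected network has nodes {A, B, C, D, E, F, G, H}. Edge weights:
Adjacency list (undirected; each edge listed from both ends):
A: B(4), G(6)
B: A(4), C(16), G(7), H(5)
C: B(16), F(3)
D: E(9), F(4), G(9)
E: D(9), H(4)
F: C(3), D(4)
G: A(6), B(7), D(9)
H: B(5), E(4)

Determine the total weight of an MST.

35

Kruskal's algorithm — process edges by increasing weight (ties by edge label):
C—F (3): add — endpoints in different components.
A—B (4): add — endpoints in different components.
D—F (4): add — endpoints in different components.
E—H (4): add — endpoints in different components.
B—H (5): add — endpoints in different components.
A—G (6): add — endpoints in different components.
B—G (7): skip — B and G already connected.
D—E (9): add — endpoints in different components.
MST edges: C—F, A—B, D—F, E—H, B—H, A—G, D—E; total weight 3+4+4+4+5+6+9 = 35.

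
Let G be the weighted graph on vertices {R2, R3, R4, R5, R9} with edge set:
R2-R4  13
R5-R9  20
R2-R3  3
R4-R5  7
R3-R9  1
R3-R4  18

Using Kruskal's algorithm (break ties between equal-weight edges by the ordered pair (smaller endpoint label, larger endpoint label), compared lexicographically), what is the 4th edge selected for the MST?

Kruskal: consider edges lightest-first.
R3-R9 (1): add. Components now {R3,R9} {R5} {R2} {R4}
R2-R3 (3): add. Components now {R2,R3,R9} {R5} {R4}
R4-R5 (7): add. Components now {R2,R3,R9} {R4,R5}
R2-R4 (13): add. Components now {R2,R3,R4,R5,R9}
The 4th edge added is R2-R4.

R2-R4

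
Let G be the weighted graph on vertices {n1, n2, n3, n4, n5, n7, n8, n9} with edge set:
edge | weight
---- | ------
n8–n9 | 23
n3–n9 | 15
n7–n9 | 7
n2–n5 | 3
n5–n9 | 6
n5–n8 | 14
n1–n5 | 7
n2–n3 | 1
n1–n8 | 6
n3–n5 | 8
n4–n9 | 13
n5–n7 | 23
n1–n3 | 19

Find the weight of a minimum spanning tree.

Prim, starting at n7.
Step 1: cheapest edge leaving the tree is n7–n9 (7); add n9.
Step 2: cheapest edge leaving the tree is n5–n9 (6); add n5.
Step 3: cheapest edge leaving the tree is n2–n5 (3); add n2.
Step 4: cheapest edge leaving the tree is n2–n3 (1); add n3.
Step 5: cheapest edge leaving the tree is n1–n5 (7); add n1.
Step 6: cheapest edge leaving the tree is n1–n8 (6); add n8.
Step 7: cheapest edge leaving the tree is n4–n9 (13); add n4.
MST edges: n7–n9, n5–n9, n2–n5, n2–n3, n1–n5, n1–n8, n4–n9; total weight 7+6+3+1+7+6+13 = 43.

43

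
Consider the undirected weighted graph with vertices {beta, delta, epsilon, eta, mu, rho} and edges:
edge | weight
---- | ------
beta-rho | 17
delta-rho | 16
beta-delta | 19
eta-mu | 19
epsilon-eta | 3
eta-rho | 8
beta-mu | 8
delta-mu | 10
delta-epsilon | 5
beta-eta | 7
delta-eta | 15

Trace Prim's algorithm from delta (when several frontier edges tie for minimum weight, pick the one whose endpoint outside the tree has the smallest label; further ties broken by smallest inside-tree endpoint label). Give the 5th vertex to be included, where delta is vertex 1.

Prim, starting at delta.
Step 1: cheapest edge leaving the tree is delta-epsilon (5); add epsilon.
Step 2: cheapest edge leaving the tree is epsilon-eta (3); add eta.
Step 3: cheapest edge leaving the tree is beta-eta (7); add beta.
Step 4: cheapest edge leaving the tree is beta-mu (8); add mu.
Step 5: cheapest edge leaving the tree is eta-rho (8); add rho.
Vertex order: delta, epsilon, eta, beta, mu, rho. The 5th vertex is mu.

mu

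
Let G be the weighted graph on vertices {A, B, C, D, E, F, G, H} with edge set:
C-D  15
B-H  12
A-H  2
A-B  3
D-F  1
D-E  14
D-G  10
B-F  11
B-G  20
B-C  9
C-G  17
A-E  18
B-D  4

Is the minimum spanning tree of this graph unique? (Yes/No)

Sort edges by weight, then run Kruskal:
D-F (1): add — endpoints in different components.
A-H (2): add — endpoints in different components.
A-B (3): add — endpoints in different components.
B-D (4): add — endpoints in different components.
B-C (9): add — endpoints in different components.
D-G (10): add — endpoints in different components.
B-F (11): skip — B and F already connected.
B-H (12): skip — B and H already connected.
D-E (14): add — endpoints in different components.
Every non-tree edge has weight strictly greater than the heaviest edge on the tree path between its endpoints, so the MST is unique.

Yes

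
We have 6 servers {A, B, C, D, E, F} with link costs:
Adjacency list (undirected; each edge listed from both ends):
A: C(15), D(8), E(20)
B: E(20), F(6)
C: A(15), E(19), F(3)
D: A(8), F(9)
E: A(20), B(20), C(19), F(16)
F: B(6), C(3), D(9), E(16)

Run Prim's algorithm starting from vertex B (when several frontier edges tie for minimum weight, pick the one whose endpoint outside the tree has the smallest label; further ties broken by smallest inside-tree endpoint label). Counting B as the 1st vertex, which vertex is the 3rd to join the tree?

Prim, starting at B.
Step 1: frontier [B–F 6, B–E 20] → take B–F (6); add F.
Step 2: frontier [B–E 20, C–F 3, D–F 9, E–F 16] → take C–F (3); add C.
Step 3: frontier [B–E 20, A–C 15, C–E 19, D–F 9, E–F 16] → take D–F (9); add D.
Step 4: frontier [B–E 20, A–C 15, C–E 19, A–D 8, E–F 16] → take A–D (8); add A.
Step 5: frontier [A–E 20, B–E 20, C–E 19, E–F 16] → take E–F (16); add E.
Vertex order: B, F, C, D, A, E. The 3rd vertex is C.

C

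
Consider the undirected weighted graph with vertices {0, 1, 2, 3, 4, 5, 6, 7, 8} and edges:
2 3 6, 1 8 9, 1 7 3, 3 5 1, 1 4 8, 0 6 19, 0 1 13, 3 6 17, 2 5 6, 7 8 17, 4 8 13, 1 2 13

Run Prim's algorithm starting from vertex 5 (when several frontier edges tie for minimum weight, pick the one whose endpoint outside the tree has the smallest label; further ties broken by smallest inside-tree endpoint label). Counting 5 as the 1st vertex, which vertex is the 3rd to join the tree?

2

Grow the tree from 5 using Prim:
Step 1: frontier [3 5 1, 2 5 6] → take 3 5 (1); add 3.
Step 2: frontier [2 3 6, 3 6 17, 2 5 6] → take 2 3 (6); add 2.
Step 3: frontier [1 2 13, 3 6 17] → take 1 2 (13); add 1.
Step 4: frontier [1 7 3, 1 4 8, 1 8 9, 0 1 13, 3 6 17] → take 1 7 (3); add 7.
Step 5: frontier [1 4 8, 1 8 9, 0 1 13, 3 6 17, 7 8 17] → take 1 4 (8); add 4.
Step 6: frontier [1 8 9, 0 1 13, 3 6 17, 4 8 13, 7 8 17] → take 1 8 (9); add 8.
Step 7: frontier [0 1 13, 3 6 17] → take 0 1 (13); add 0.
Step 8: frontier [0 6 19, 3 6 17] → take 3 6 (17); add 6.
Vertex order: 5, 3, 2, 1, 7, 4, 8, 0, 6. The 3rd vertex is 2.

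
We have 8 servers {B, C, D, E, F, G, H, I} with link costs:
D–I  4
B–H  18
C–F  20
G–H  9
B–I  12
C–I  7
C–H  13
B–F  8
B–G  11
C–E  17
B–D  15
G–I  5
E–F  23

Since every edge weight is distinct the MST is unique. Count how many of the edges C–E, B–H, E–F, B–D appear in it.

Kruskal's algorithm — process edges by increasing weight (ties by edge label):
D–I (4): add — endpoints in different components.
G–I (5): add — endpoints in different components.
C–I (7): add — endpoints in different components.
B–F (8): add — endpoints in different components.
G–H (9): add — endpoints in different components.
B–G (11): add — endpoints in different components.
B–I (12): skip — B and I already connected.
C–H (13): skip — C and H already connected.
B–D (15): skip — B and D already connected.
C–E (17): add — endpoints in different components.
MST edge set: {D–I, G–I, C–I, B–F, G–H, B–G, C–E}.
Of the listed edges, {C–E} are in the MST → 1.

1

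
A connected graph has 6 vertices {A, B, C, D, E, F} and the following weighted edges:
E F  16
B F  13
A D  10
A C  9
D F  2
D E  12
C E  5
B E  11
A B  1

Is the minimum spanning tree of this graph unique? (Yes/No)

Yes

Kruskal's algorithm — process edges by increasing weight (ties by edge label):
A B (1): add. Components now {A,B} {C} {D} {E} {F}
D F (2): add. Components now {A,B} {C} {D,F} {E}
C E (5): add. Components now {A,B} {C,E} {D,F}
A C (9): add. Components now {A,B,C,E} {D,F}
A D (10): add. Components now {A,B,C,D,E,F}
Every non-tree edge has weight strictly greater than the heaviest edge on the tree path between its endpoints, so the MST is unique.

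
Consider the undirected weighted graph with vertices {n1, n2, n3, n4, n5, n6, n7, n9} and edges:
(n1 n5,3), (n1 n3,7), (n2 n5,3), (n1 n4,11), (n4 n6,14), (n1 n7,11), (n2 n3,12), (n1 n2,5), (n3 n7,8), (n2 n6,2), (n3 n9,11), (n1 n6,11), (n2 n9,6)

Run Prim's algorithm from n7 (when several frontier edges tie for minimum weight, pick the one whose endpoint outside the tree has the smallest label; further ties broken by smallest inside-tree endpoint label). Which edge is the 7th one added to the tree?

Grow the tree from n7 using Prim:
Step 1: cheapest edge leaving the tree is n3 n7 (8); add n3.
Step 2: cheapest edge leaving the tree is n1 n3 (7); add n1.
Step 3: cheapest edge leaving the tree is n1 n5 (3); add n5.
Step 4: cheapest edge leaving the tree is n2 n5 (3); add n2.
Step 5: cheapest edge leaving the tree is n2 n6 (2); add n6.
Step 6: cheapest edge leaving the tree is n2 n9 (6); add n9.
Step 7: cheapest edge leaving the tree is n1 n4 (11); add n4.
The 7th edge added is n1 n4.

n1-n4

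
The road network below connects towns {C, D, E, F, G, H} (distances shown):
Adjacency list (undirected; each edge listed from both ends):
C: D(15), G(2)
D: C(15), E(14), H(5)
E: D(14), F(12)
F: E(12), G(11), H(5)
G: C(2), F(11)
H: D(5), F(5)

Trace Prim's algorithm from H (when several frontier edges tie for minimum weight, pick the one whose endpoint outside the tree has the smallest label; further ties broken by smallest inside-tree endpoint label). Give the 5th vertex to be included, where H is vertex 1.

Prim's algorithm from H:
Step 1: cheapest edge leaving the tree is D–H (5); add D.
Step 2: cheapest edge leaving the tree is F–H (5); add F.
Step 3: cheapest edge leaving the tree is F–G (11); add G.
Step 4: cheapest edge leaving the tree is C–G (2); add C.
Step 5: cheapest edge leaving the tree is E–F (12); add E.
Vertex order: H, D, F, G, C, E. The 5th vertex is C.

C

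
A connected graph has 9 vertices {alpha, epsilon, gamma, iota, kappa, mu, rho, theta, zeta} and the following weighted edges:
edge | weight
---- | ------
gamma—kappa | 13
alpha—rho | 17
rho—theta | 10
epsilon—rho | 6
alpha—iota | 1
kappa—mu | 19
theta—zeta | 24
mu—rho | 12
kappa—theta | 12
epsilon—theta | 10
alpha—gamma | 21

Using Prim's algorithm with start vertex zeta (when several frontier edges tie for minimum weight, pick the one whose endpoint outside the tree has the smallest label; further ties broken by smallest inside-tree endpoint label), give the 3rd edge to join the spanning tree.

epsilon-rho

Prim, starting at zeta.
Step 1: frontier [theta—zeta 24] → take theta—zeta (24); add theta.
Step 2: frontier [epsilon—theta 10, rho—theta 10, kappa—theta 12] → take epsilon—theta (10); add epsilon.
Step 3: frontier [epsilon—rho 6, rho—theta 10, kappa—theta 12] → take epsilon—rho (6); add rho.
Step 4: frontier [mu—rho 12, alpha—rho 17, kappa—theta 12] → take kappa—theta (12); add kappa.
Step 5: frontier [gamma—kappa 13, kappa—mu 19, mu—rho 12, alpha—rho 17] → take mu—rho (12); add mu.
Step 6: frontier [gamma—kappa 13, alpha—rho 17] → take gamma—kappa (13); add gamma.
Step 7: frontier [alpha—gamma 21, alpha—rho 17] → take alpha—rho (17); add alpha.
Step 8: frontier [alpha—iota 1] → take alpha—iota (1); add iota.
The 3rd edge added is epsilon—rho.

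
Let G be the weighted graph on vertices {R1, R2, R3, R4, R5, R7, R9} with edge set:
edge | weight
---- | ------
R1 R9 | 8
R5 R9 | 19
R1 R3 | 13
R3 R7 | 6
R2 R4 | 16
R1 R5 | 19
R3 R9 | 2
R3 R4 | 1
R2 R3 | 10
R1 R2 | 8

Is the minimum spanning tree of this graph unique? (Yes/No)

Sort edges by weight, then run Kruskal:
R3 R4 (1): add. Components now {R3,R4} {R5} {R2} {R7} {R9} {R1}
R3 R9 (2): add. Components now {R3,R4,R9} {R5} {R2} {R7} {R1}
R3 R7 (6): add. Components now {R3,R4,R7,R9} {R5} {R2} {R1}
R1 R2 (8): add. Components now {R3,R4,R7,R9} {R5} {R1,R2}
R1 R9 (8): add. Components now {R1,R2,R3,R4,R7,R9} {R5}
R2 R3 (10): skip — R2 and R3 already connected.
R1 R3 (13): skip — R1 and R3 already connected.
R2 R4 (16): skip — R4 and R2 already connected.
R1 R5 (19): add. Components now {R1,R2,R3,R4,R5,R7,R9}
Non-tree edge R5 R9 has weight 19, equal to the heaviest edge on its tree cycle — swapping gives another MST of the same weight. Not unique.

No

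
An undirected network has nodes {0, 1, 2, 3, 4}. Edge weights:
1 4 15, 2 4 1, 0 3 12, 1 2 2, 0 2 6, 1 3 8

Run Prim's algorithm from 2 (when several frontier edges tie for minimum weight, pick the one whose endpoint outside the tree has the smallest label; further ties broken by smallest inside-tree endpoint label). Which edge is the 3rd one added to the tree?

Prim's algorithm from 2:
Step 1: cheapest edge leaving the tree is 2 4 (1); add 4.
Step 2: cheapest edge leaving the tree is 1 2 (2); add 1.
Step 3: cheapest edge leaving the tree is 0 2 (6); add 0.
Step 4: cheapest edge leaving the tree is 1 3 (8); add 3.
The 3rd edge added is 0 2.

0-2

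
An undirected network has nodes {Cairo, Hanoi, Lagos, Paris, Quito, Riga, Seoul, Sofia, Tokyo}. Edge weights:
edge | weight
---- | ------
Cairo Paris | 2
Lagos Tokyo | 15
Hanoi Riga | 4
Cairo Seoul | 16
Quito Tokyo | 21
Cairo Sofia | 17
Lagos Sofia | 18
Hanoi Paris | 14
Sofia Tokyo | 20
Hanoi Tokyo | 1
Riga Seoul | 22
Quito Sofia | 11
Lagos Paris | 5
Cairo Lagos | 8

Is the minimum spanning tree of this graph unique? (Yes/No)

Kruskal's algorithm — process edges by increasing weight (ties by edge label):
Hanoi Tokyo (1): add — endpoints in different components.
Cairo Paris (2): add — endpoints in different components.
Hanoi Riga (4): add — endpoints in different components.
Lagos Paris (5): add — endpoints in different components.
Cairo Lagos (8): skip — Cairo and Lagos already connected.
Quito Sofia (11): add — endpoints in different components.
Hanoi Paris (14): add — endpoints in different components.
Lagos Tokyo (15): skip — Lagos and Tokyo already connected.
Cairo Seoul (16): add — endpoints in different components.
Cairo Sofia (17): add — endpoints in different components.
Every non-tree edge has weight strictly greater than the heaviest edge on the tree path between its endpoints, so the MST is unique.

Yes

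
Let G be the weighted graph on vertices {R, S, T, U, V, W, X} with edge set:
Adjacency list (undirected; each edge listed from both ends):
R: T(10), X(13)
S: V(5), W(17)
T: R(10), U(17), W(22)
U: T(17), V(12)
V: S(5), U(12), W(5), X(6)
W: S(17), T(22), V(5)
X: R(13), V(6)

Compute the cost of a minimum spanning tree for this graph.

Grow the tree from W using Prim:
Step 1: frontier [V-W 5, S-W 17, T-W 22] → take V-W (5); add V.
Step 2: frontier [S-V 5, V-X 6, U-V 12, S-W 17, T-W 22] → take S-V (5); add S.
Step 3: frontier [V-X 6, U-V 12, T-W 22] → take V-X (6); add X.
Step 4: frontier [U-V 12, T-W 22, R-X 13] → take U-V (12); add U.
Step 5: frontier [T-U 17, T-W 22, R-X 13] → take R-X (13); add R.
Step 6: frontier [R-T 10, T-U 17, T-W 22] → take R-T (10); add T.
MST edges: V-W, S-V, V-X, U-V, R-X, R-T; total weight 5+5+6+12+13+10 = 51.

51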